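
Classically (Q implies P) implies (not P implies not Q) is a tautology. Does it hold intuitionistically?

Yes

This is the forward direction of contraposition, which is intuitionistically derivable.
Assume Q implies P and not P. If Q held then P would follow, contradicting not P; so not Q.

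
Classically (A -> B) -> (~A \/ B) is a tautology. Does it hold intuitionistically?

This is the material-implication-as-disjunction principle, which is not intuitionistically valid.
A Kripke countermodel: worlds u0, u1; order generated by u0 <= u1; atoms true at each world — u0:{}; u1:{A,B}.
u0 ||-/- (A -> B) -> (~A \/ B): already at u0 itself, u0 ||- A -> B but u0 ||-/- ~A \/ B.
u0 ||-/- ~A \/ B: neither disjunct is forced at u0.
u0 ||-/- ~A since u1 is accessible from u0 and u1 ||- A.
So the root u0 does not force the formula.

No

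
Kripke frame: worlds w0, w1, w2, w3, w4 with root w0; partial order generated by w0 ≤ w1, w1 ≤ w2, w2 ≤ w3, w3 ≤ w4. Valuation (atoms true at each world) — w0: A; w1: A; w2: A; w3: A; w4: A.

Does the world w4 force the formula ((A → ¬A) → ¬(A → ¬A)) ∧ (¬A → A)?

Yes

w4 ⊩ ((A → ¬A) → ¬(A → ¬A)) ∧ (¬A → A) since w4 forces both conjuncts.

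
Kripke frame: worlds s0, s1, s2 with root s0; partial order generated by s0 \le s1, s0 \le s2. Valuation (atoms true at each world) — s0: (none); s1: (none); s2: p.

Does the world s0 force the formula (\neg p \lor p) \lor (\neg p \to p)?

No

s0 \nVdash (\neg p \lor p) \lor (\neg p \to p): neither disjunct is forced at s0.
s0 \nVdash \neg p \lor p: neither disjunct is forced at s0.
s0 \nVdash \neg p since s2 is accessible from s0 and s2 \Vdash p.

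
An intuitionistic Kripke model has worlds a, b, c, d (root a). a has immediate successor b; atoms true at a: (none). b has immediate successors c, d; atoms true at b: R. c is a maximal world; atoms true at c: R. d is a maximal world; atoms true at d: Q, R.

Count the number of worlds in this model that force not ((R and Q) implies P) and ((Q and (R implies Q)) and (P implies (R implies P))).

1

a: does not force it — a does not force not ((R and Q) implies P) and ((Q and (R implies Q)) and (P implies (R implies P))) since a fails not ((R and Q) implies P).
b: does not force it — b does not force not ((R and Q) implies P) and ((Q and (R implies Q)) and (P implies (R implies P))) since b fails not ((R and Q) implies P).
c: does not force it.
d: forces it.
Worlds forcing the formula: {d}.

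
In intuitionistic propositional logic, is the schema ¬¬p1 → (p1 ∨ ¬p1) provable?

This is a variant of double-negation elimination (deriving excluded middle from double negation), which is not intuitionistically valid.
A Kripke countermodel: worlds a, b; order generated by a ≤ b; atoms true at each world — a:{}; b:{p1}.
a ⊮ ¬¬p1 → (p1 ∨ ¬p1): already at a itself, a ⊩ ¬¬p1 but a ⊮ p1 ∨ ¬p1.
a ⊮ p1 ∨ ¬p1: neither disjunct is forced at a.
a lacks atom p1, so a ⊮ p1.
So the root a does not force the formula.

No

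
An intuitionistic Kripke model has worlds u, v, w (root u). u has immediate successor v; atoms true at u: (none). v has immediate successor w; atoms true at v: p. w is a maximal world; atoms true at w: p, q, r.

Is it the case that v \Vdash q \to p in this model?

Yes

v \Vdash q \to p: every world accessible from v that forces q (namely w) also forces p.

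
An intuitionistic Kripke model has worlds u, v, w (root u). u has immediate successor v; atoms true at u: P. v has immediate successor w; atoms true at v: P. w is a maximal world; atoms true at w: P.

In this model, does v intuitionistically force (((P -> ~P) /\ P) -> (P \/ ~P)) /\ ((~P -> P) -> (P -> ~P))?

No

v ||-/- (((P -> ~P) /\ P) -> (P \/ ~P)) /\ ((~P -> P) -> (P -> ~P)) since v fails (~P -> P) -> (P -> ~P).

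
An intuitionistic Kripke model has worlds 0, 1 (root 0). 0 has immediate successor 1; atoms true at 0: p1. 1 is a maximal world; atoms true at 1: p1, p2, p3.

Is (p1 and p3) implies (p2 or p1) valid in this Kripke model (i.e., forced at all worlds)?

0 forces (p1 and p3) implies (p2 or p1): every world accessible from 0 that forces p1 and p3 (namely 1) also forces p2 or p1.
Since the root 0 forces (p1 and p3) implies (p2 or p1) and forcing is persistent (monotone upward), every world forces it.

Yes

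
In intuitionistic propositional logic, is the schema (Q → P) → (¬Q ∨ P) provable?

No

This is the material-implication-as-disjunction principle, which is not intuitionistically valid.
A Kripke countermodel: worlds u, v; order generated by u ≤ v; atoms true at each world — u:{}; v:{P,Q}.
u ⊮ (Q → P) → (¬Q ∨ P): already at u itself, u ⊩ Q → P but u ⊮ ¬Q ∨ P.
u ⊮ ¬Q ∨ P: neither disjunct is forced at u.
u ⊮ ¬Q since v is accessible from u and v ⊩ Q.
So the root u does not force the formula.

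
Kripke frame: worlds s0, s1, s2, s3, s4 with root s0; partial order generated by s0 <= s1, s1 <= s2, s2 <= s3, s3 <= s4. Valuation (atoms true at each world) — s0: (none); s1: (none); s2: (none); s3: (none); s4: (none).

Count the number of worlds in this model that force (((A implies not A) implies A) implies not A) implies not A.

5

s0: forces it.
s1: forces it.
s2: forces it.
s3: forces it.
s4: forces it.
Worlds forcing the formula: {s0, s1, s2, s3, s4}.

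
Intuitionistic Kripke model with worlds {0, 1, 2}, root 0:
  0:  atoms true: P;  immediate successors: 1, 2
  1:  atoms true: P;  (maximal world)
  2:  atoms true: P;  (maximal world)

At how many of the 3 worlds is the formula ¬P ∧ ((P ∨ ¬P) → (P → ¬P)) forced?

0

0: does not force it — 0 ⊮ ¬P ∧ ((P ∨ ¬P) → (P → ¬P)) since 0 fails ¬P.
1: does not force it — 1 ⊮ ¬P ∧ ((P ∨ ¬P) → (P → ¬P)) since 1 fails ¬P.
2: does not force it.
Worlds forcing the formula: { }.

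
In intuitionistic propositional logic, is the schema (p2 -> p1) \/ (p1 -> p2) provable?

This is the Gödel–Dummett linearity axiom, which is not intuitionistically valid.
A Kripke countermodel: worlds a, b, c; order generated by a <= b, a <= c; atoms true at each world — a:{}; b:{p2}; c:{p1}.
a ||-/- (p2 -> p1) \/ (p1 -> p2): neither disjunct is forced at a.
a ||-/- p2 -> p1: at the accessible world b, b ||- p2 but b ||-/- p1.
b lacks atom p1, so b ||-/- p1.
So the root a does not force the formula.

No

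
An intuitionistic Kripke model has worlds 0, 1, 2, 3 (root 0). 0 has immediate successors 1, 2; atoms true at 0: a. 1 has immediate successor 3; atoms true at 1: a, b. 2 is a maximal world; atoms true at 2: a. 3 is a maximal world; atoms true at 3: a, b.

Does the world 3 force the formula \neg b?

3 \nVdash \neg b since 3 is accessible from 3 and 3 \Vdash b.

No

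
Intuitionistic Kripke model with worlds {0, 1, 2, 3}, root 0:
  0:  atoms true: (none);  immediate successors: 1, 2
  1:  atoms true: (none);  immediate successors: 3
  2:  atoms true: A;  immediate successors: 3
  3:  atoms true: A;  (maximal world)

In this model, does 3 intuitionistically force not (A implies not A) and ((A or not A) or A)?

3 forces not (A implies not A) and ((A or not A) or A) since 3 forces both conjuncts.

Yes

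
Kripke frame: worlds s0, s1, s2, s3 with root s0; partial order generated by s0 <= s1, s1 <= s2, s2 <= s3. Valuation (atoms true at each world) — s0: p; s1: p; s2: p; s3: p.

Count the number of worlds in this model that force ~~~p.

0

s0: does not force it — s0 ||-/- ~~~p since s0 is accessible from s0 and s0 ||- ~~p.
s1: does not force it — s1 ||-/- ~~~p since s1 is accessible from s1 and s1 ||- ~~p.
s2: does not force it.
s3: does not force it.
Worlds forcing the formula: { }.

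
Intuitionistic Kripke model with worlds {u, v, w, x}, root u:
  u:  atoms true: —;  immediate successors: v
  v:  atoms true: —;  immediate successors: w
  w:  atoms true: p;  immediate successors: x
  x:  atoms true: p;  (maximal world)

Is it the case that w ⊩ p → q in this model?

No

w ⊮ p → q: already at w itself, w ⊩ p but w ⊮ q.
w lacks atom q, so w ⊮ q.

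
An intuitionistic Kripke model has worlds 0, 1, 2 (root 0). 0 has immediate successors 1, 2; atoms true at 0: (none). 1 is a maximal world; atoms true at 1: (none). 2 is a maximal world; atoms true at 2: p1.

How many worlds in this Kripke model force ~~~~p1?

0: does not force it — 0 ||-/- ~~~~p1 since 1 is accessible from 0 and 1 ||- ~~~p1.
1: does not force it — 1 ||-/- ~~~~p1 since 1 is accessible from 1 and 1 ||- ~~~p1.
2: forces it.
Worlds forcing the formula: {2}.

1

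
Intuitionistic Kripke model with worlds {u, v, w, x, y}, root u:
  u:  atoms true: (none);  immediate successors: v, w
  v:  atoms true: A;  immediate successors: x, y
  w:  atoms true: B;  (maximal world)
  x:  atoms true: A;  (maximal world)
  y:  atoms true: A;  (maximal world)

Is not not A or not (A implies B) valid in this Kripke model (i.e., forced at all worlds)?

No

Not every world: u does not force not not A or not (A implies B).
u does not force not not A or not (A implies B): neither disjunct is forced at u.
u does not force not not A since w is accessible from u and w forces not A.
w forces not A: no world accessible from w forces A.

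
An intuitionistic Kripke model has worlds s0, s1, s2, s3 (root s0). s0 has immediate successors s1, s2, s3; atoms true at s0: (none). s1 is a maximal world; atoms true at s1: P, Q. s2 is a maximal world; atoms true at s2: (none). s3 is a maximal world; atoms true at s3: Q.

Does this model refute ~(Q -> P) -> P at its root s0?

s0 ||-/- ~(Q -> P) -> P: at the accessible world s3, s3 ||- ~(Q -> P) but s3 ||-/- P.
s3 lacks atom P, so s3 ||-/- P.
So the root s0 does not force ~(Q -> P) -> P; the model is a countermodel.

Yes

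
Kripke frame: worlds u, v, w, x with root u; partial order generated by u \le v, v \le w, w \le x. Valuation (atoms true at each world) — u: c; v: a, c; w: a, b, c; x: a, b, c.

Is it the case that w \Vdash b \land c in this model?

w \Vdash b \land c since w forces both conjuncts.

Yes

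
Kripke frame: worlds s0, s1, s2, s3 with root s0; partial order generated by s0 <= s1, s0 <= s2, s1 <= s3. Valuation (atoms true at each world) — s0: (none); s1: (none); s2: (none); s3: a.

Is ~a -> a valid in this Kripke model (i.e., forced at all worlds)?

No

Not every world: s0 ||-/- ~a -> a.
s0 ||-/- ~a -> a: at the accessible world s2, s2 ||- ~a but s2 ||-/- a.
s2 lacks atom a, so s2 ||-/- a.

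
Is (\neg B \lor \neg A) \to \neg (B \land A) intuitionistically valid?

Yes

This is a constructively valid De Morgan direction (disjunction of negations to negated conjunction), which is intuitionistically derivable.
If \neg B holds at a world then no accessible world forces B, hence none forces B \land A; likewise for \neg A.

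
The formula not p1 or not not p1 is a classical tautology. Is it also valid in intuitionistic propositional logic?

This is the weak law of excluded middle, which is not intuitionistically valid.
A Kripke countermodel: worlds a, b, c; order generated by a <= b, a <= c; atoms true at each world — a:{}; b:{p1}; c:{}.
a does not force not p1 or not not p1: neither disjunct is forced at a.
a does not force not p1 since b is accessible from a and b forces p1.
So the root a does not force the formula.

No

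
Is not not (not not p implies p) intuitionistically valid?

This is the double negation of double-negation elimination, which is intuitionistically derivable.
By Glivenko's theorem the double negation of any classical propositional tautology is intuitionistically provable; not not p implies p is classically a tautology.

Yes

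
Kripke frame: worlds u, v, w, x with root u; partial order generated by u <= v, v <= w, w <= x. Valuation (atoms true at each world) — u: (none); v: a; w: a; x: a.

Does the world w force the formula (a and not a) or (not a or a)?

w forces (a and not a) or (not a or a) via the disjunct not a or a.

Yes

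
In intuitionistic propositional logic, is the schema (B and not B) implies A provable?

This is an instance of ex falso quodlibet, which is intuitionistically derivable.
No world can force both B and not B, so the antecedent B and not B is never forced and the implication holds vacuously at every world.

Yes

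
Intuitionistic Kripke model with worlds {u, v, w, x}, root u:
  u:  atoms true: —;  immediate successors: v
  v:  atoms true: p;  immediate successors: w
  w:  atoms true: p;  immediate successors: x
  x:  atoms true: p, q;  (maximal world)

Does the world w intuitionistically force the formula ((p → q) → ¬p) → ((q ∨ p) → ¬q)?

w ⊩ ((p → q) → ¬p) → ((q ∨ p) → ¬q) vacuously: no world accessible from w forces the antecedent (p → q) → ¬p.

Yes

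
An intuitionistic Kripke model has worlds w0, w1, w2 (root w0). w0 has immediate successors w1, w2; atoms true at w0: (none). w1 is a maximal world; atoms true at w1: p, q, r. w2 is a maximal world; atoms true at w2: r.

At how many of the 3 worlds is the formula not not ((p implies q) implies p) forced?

w0: does not force it — w0 does not force not not ((p implies q) implies p) since w2 is accessible from w0 and w2 forces not ((p implies q) implies p).
w1: forces it.
w2: does not force it.
Worlds forcing the formula: {w1}.

1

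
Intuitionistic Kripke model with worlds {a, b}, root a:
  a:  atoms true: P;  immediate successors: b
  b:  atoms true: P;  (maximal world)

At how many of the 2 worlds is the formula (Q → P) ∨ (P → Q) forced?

2

a: forces it.
b: forces it.
Worlds forcing the formula: {a, b}.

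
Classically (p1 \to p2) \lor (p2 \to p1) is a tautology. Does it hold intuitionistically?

No

This is the Gödel–Dummett linearity axiom, which is not intuitionistically valid.
A Kripke countermodel: worlds w0, w1, w2; order generated by w0 \le w1, w0 \le w2; atoms true at each world — w0:{}; w1:{p1}; w2:{p2}.
w0 \nVdash (p1 \to p2) \lor (p2 \to p1): neither disjunct is forced at w0.
w0 \nVdash p1 \to p2: at the accessible world w1, w1 \Vdash p1 but w1 \nVdash p2.
w1 lacks atom p2, so w1 \nVdash p2.
So the root w0 does not force the formula.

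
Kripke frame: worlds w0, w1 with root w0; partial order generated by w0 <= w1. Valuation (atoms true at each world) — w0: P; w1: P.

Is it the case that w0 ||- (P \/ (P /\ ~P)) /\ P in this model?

w0 ||- (P \/ (P /\ ~P)) /\ P since w0 forces both conjuncts.

Yes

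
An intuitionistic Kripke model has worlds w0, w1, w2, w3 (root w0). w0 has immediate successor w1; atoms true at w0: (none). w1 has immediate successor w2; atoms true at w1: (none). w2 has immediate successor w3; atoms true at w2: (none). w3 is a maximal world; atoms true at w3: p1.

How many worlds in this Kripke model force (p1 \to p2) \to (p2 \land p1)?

w0: forces it.
w1: forces it.
w2: forces it.
w3: forces it.
Worlds forcing the formula: {w0, w1, w2, w3}.

4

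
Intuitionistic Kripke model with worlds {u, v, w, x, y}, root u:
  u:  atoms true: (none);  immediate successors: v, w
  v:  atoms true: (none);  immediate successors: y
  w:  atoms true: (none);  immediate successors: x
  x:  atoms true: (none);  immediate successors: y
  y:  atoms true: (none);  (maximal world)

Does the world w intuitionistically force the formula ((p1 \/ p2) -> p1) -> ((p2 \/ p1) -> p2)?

Yes

w ||- ((p1 \/ p2) -> p1) -> ((p2 \/ p1) -> p2): every world accessible from w that forces (p1 \/ p2) -> p1 (namely w, x, y) also forces (p2 \/ p1) -> p2.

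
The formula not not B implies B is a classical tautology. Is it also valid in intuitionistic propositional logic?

This is double-negation elimination, which is not intuitionistically valid.
A Kripke countermodel: worlds w0, w1; order generated by w0 <= w1; atoms true at each world — w0:{}; w1:{B}.
w0 does not force not not B implies B: already at w0 itself, w0 forces not not B but w0 does not force B.
w0 lacks atom B, so w0 does not force B.
So the root w0 does not force the formula.

No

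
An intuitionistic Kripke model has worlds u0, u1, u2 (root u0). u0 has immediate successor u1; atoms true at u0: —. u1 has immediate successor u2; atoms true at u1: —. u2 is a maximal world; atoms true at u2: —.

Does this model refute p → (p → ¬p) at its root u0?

No

u0 ⊩ p → (p → ¬p) vacuously: no world accessible from u0 forces the antecedent p.
So the root u0 forces p → (p → ¬p); the model is not a countermodel.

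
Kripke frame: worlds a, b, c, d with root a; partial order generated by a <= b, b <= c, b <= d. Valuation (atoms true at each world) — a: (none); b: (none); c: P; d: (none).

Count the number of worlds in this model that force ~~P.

a: does not force it — a ||-/- ~~P since d is accessible from a and d ||- ~P.
b: does not force it — b ||-/- ~~P since d is accessible from b and d ||- ~P.
c: forces it.
d: does not force it.
Worlds forcing the formula: {c}.

1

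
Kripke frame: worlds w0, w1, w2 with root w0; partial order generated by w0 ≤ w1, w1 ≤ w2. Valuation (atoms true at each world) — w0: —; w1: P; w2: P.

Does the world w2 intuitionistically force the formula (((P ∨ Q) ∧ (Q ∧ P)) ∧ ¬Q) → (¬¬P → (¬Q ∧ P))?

Yes

w2 ⊩ (((P ∨ Q) ∧ (Q ∧ P)) ∧ ¬Q) → (¬¬P → (¬Q ∧ P)) vacuously: no world accessible from w2 forces the antecedent ((P ∨ Q) ∧ (Q ∧ P)) ∧ ¬Q.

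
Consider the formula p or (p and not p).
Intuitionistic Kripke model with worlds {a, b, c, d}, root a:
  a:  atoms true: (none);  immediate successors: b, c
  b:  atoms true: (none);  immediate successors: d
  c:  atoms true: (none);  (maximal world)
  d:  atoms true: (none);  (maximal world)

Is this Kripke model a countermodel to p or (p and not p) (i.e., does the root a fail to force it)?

a does not force p or (p and not p): neither disjunct is forced at a.
a lacks atom p, so a does not force p.
So the root a does not force p or (p and not p); the model is a countermodel.

Yes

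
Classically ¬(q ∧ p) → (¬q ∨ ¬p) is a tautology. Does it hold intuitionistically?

No

This is the constructively invalid direction of De Morgan's law for conjunction, which is not intuitionistically valid.
A Kripke countermodel: worlds s0, s1, s2; order generated by s0 ≤ s1, s0 ≤ s2; atoms true at each world — s0:{}; s1:{q}; s2:{p}.
s0 ⊮ ¬(q ∧ p) → (¬q ∨ ¬p): already at s0 itself, s0 ⊩ ¬(q ∧ p) but s0 ⊮ ¬q ∨ ¬p.
s0 ⊮ ¬q ∨ ¬p: neither disjunct is forced at s0.
s0 ⊮ ¬q since s1 is accessible from s0 and s1 ⊩ q.
So the root s0 does not force the formula.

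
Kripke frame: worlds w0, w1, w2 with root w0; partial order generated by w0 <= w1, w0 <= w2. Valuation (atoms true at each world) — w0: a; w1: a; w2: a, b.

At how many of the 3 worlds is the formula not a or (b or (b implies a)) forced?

3

w0: forces it.
w1: forces it.
w2: forces it.
Worlds forcing the formula: {w0, w1, w2}.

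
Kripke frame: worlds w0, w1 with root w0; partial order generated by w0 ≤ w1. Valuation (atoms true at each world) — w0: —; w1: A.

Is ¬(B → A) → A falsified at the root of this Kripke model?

No

w0 ⊩ ¬(B → A) → A vacuously: no world accessible from w0 forces the antecedent ¬(B → A).
So the root w0 forces ¬(B → A) → A; the model is not a countermodel.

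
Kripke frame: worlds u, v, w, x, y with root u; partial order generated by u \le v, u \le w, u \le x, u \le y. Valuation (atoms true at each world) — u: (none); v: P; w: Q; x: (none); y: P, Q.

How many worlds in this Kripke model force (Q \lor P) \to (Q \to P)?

3

u: does not force it — u \nVdash (Q \lor P) \to (Q \to P): at the accessible world w, w \Vdash Q \lor P but w \nVdash Q \to P.
v: forces it.
w: does not force it — w \nVdash (Q \lor P) \to (Q \to P): already at w itself, w \Vdash Q \lor P but w \nVdash Q \to P.
x: forces it.
y: forces it.
Worlds forcing the formula: {v, x, y}.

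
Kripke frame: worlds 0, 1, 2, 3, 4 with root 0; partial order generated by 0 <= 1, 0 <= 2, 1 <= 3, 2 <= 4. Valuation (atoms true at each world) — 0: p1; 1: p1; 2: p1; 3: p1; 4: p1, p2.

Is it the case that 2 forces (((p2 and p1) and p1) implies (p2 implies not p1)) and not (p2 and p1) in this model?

No

2 does not force (((p2 and p1) and p1) implies (p2 implies not p1)) and not (p2 and p1) since 2 fails ((p2 and p1) and p1) implies (p2 implies not p1).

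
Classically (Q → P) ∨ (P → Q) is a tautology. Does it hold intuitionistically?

No

This is the Gödel–Dummett linearity axiom, which is not intuitionistically valid.
A Kripke countermodel: worlds w0, w1, w2; order generated by w0 ≤ w1, w0 ≤ w2; atoms true at each world — w0:{}; w1:{Q}; w2:{P}.
w0 ⊮ (Q → P) ∨ (P → Q): neither disjunct is forced at w0.
w0 ⊮ Q → P: at the accessible world w1, w1 ⊩ Q but w1 ⊮ P.
w1 lacks atom P, so w1 ⊮ P.
So the root w0 does not force the formula.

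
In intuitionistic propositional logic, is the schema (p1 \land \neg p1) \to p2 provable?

Yes

This is an instance of ex falso quodlibet, which is intuitionistically derivable.
No world can force both p1 and \neg p1, so the antecedent p1 \land \neg p1 is never forced and the implication holds vacuously at every world.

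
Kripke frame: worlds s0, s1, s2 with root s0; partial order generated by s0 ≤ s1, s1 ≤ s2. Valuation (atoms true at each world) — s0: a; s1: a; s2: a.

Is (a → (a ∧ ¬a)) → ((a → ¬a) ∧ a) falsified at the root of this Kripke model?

s0 ⊩ (a → (a ∧ ¬a)) → ((a → ¬a) ∧ a) vacuously: no world accessible from s0 forces the antecedent a → (a ∧ ¬a).
So the root s0 forces (a → (a ∧ ¬a)) → ((a → ¬a) ∧ a); the model is not a countermodel.

No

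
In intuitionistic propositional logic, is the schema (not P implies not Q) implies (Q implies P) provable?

This is the converse of contraposition, which is not intuitionistically valid.
A Kripke countermodel: worlds a, b; order generated by a <= b; atoms true at each world — a:{Q}; b:{P,Q}.
a does not force (not P implies not Q) implies (Q implies P): already at a itself, a forces not P implies not Q but a does not force Q implies P.
a does not force Q implies P: already at a itself, a forces Q but a does not force P.
a lacks atom P, so a does not force P.
So the root a does not force the formula.

No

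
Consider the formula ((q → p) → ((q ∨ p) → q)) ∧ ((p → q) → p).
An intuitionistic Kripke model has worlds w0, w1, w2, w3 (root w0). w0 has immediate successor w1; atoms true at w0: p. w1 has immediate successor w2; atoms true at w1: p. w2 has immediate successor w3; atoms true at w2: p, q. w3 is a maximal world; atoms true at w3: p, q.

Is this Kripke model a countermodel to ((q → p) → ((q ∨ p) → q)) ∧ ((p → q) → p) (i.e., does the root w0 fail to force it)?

w0 ⊮ ((q → p) → ((q ∨ p) → q)) ∧ ((p → q) → p) since w0 fails (q → p) → ((q ∨ p) → q).
So the root w0 does not force ((q → p) → ((q ∨ p) → q)) ∧ ((p → q) → p); the model is a countermodel.

Yes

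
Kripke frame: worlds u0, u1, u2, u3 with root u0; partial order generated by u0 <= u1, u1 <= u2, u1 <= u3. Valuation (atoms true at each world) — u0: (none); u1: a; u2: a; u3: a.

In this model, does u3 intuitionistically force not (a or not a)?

No

u3 does not force not (a or not a) since u3 is accessible from u3 and u3 forces a or not a.
u3 forces a or not a via the disjunct a.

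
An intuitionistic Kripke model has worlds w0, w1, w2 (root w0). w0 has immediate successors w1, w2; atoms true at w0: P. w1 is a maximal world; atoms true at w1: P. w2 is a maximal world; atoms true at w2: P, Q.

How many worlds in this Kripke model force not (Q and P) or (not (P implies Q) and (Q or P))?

1

w0: does not force it — w0 does not force not (Q and P) or (not (P implies Q) and (Q or P)): neither disjunct is forced at w0.
w1: forces it.
w2: does not force it — w2 does not force not (Q and P) or (not (P implies Q) and (Q or P)): neither disjunct is forced at w2.
Worlds forcing the formula: {w1}.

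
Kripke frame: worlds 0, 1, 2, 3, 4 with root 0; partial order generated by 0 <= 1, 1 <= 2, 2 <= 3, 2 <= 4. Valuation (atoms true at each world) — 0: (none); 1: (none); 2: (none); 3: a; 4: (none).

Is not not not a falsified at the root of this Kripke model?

Yes

0 does not force not not not a since 3 is accessible from 0 and 3 forces not not a.
3 forces not not a: no world accessible from 3 forces not a.
So the root 0 does not force not not not a; the model is a countermodel.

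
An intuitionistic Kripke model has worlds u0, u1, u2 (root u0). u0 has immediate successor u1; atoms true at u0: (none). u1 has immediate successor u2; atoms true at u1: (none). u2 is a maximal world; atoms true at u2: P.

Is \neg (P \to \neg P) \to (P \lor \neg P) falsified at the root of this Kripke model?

u0 \nVdash \neg (P \to \neg P) \to (P \lor \neg P): already at u0 itself, u0 \Vdash \neg (P \to \neg P) but u0 \nVdash P \lor \neg P.
u0 \nVdash P \lor \neg P: neither disjunct is forced at u0.
u0 lacks atom P, so u0 \nVdash P.
So the root u0 does not force \neg (P \to \neg P) \to (P \lor \neg P); the model is a countermodel.

Yes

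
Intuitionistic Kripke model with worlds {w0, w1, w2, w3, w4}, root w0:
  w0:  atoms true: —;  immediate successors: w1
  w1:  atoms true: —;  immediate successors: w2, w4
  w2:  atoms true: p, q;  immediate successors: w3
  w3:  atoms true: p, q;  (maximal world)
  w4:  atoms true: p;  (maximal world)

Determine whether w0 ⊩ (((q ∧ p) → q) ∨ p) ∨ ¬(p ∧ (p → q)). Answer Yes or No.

w0 ⊩ (((q ∧ p) → q) ∨ p) ∨ ¬(p ∧ (p → q)) via the disjunct ((q ∧ p) → q) ∨ p.

Yes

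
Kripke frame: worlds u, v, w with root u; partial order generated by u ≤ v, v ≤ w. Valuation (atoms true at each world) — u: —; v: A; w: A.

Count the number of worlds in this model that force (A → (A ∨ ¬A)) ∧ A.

2

u: does not force it — u ⊮ (A → (A ∨ ¬A)) ∧ A since u fails A.
v: forces it.
w: forces it.
Worlds forcing the formula: {v, w}.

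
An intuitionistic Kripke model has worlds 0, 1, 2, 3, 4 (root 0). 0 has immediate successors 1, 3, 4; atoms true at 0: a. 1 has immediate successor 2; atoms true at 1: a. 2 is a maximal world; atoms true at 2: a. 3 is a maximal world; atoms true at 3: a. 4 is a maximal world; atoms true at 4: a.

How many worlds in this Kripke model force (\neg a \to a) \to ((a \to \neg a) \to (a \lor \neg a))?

5

0: forces it.
1: forces it.
2: forces it.
3: forces it.
4: forces it.
Worlds forcing the formula: {0, 1, 2, 3, 4}.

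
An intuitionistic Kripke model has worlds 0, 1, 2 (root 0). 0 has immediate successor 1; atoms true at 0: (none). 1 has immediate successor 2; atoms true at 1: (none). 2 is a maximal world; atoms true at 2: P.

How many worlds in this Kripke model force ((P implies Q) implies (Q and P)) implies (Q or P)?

1

0: does not force it — 0 does not force ((P implies Q) implies (Q and P)) implies (Q or P): already at 0 itself, 0 forces (P implies Q) implies (Q and P) but 0 does not force Q or P.
1: does not force it — 1 does not force ((P implies Q) implies (Q and P)) implies (Q or P): already at 1 itself, 1 forces (P implies Q) implies (Q and P) but 1 does not force Q or P.
2: forces it.
Worlds forcing the formula: {2}.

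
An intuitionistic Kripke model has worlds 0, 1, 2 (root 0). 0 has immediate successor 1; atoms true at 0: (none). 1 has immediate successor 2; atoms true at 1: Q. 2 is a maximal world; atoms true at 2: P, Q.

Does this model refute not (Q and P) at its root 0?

Yes

0 does not force not (Q and P) since 2 is accessible from 0 and 2 forces Q and P.
2 forces Q and P since 2 forces both conjuncts.
So the root 0 does not force not (Q and P); the model is a countermodel.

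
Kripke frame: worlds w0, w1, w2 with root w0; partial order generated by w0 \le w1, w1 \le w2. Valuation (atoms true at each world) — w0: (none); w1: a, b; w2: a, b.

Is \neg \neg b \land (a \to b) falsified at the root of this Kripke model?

No

w0 \Vdash \neg \neg b \land (a \to b) since w0 forces both conjuncts.
So the root w0 forces \neg \neg b \land (a \to b); the model is not a countermodel.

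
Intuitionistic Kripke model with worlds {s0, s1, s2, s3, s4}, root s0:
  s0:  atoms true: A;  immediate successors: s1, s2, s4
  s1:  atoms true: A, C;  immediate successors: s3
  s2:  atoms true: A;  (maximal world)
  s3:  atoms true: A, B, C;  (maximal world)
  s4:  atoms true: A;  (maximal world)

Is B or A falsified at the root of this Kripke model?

s0 forces B or A via the disjunct A.
So the root s0 forces B or A; the model is not a countermodel.

No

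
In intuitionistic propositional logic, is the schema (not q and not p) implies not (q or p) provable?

This is a constructively valid De Morgan direction (conjunction of negations to negated disjunction), which is intuitionistically derivable.
If both not q and not p hold at a world, no accessible world forces q or forces p, so none forces q or p.

Yes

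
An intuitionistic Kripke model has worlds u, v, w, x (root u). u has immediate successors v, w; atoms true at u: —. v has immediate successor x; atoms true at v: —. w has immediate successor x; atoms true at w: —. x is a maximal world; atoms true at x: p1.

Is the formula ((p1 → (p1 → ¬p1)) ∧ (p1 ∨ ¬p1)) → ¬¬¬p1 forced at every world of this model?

Yes

u ⊩ ((p1 → (p1 → ¬p1)) ∧ (p1 ∨ ¬p1)) → ¬¬¬p1 vacuously: no world accessible from u forces the antecedent (p1 → (p1 → ¬p1)) ∧ (p1 ∨ ¬p1).
Since the root u forces ((p1 → (p1 → ¬p1)) ∧ (p1 ∨ ¬p1)) → ¬¬¬p1 and forcing is persistent (monotone upward), every world forces it.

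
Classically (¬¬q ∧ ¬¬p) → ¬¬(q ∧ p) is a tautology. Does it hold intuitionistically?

This is the distribution of double negation over conjunction, which is intuitionistically derivable.
Assume ¬¬q, ¬¬p, and ¬(q ∧ p). From q we'd get ¬p (since q ∧ p is refuted), contradicting ¬¬p; so ¬q, contradicting ¬¬q.

Yes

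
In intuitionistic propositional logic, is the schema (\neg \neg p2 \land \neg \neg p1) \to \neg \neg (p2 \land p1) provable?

Yes

This is the distribution of double negation over conjunction, which is intuitionistically derivable.
Assume \neg \neg p2, \neg \neg p1, and \neg (p2 \land p1). From p2 we'd get \neg p1 (since p2 \land p1 is refuted), contradicting \neg \neg p1; so \neg p2, contradicting \neg \neg p2.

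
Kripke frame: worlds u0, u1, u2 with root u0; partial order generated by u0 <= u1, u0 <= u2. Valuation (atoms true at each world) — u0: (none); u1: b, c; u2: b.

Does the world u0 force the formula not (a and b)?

Yes

u0 forces not (a and b): no world accessible from u0 forces a and b.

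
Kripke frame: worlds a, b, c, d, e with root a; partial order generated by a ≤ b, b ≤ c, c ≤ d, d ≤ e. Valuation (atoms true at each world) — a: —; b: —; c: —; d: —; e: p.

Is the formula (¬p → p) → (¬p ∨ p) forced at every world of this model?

No

Not every world: a ⊮ (¬p → p) → (¬p ∨ p).
a ⊮ (¬p → p) → (¬p ∨ p): already at a itself, a ⊩ ¬p → p but a ⊮ ¬p ∨ p.
a ⊮ ¬p ∨ p: neither disjunct is forced at a.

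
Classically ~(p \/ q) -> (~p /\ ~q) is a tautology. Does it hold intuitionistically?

This is a constructively valid De Morgan direction (negated disjunction to conjunction of negations), which is intuitionistically derivable.
From ~(p \/ q): if p held then p \/ q would, contradiction — so ~p; similarly ~q.

Yes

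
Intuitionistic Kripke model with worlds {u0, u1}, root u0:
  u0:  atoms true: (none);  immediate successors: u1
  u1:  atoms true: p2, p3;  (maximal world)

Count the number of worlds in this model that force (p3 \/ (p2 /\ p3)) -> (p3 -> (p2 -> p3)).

2

u0: forces it.
u1: forces it.
Worlds forcing the formula: {u0, u1}.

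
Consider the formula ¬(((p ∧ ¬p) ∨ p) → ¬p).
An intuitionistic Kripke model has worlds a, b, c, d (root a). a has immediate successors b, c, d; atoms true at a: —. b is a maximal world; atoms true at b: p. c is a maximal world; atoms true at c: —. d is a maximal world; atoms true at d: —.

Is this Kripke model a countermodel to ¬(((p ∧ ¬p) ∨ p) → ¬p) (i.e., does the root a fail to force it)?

a ⊮ ¬(((p ∧ ¬p) ∨ p) → ¬p) since c is accessible from a and c ⊩ ((p ∧ ¬p) ∨ p) → ¬p.
c ⊩ ((p ∧ ¬p) ∨ p) → ¬p vacuously: no world accessible from c forces the antecedent (p ∧ ¬p) ∨ p.
So the root a does not force ¬(((p ∧ ¬p) ∨ p) → ¬p); the model is a countermodel.

Yes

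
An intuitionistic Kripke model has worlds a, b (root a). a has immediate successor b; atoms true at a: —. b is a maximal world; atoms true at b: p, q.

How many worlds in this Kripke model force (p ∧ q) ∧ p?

a: does not force it — a ⊮ (p ∧ q) ∧ p since a fails p ∧ q.
b: forces it.
Worlds forcing the formula: {b}.

1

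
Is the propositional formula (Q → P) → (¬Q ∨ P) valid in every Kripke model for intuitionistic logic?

This is the material-implication-as-disjunction principle, which is not intuitionistically valid.
A Kripke countermodel: worlds 0, 1; order generated by 0 ≤ 1; atoms true at each world — 0:{}; 1:{P,Q}.
0 ⊮ (Q → P) → (¬Q ∨ P): already at 0 itself, 0 ⊩ Q → P but 0 ⊮ ¬Q ∨ P.
0 ⊮ ¬Q ∨ P: neither disjunct is forced at 0.
0 ⊮ ¬Q since 1 is accessible from 0 and 1 ⊩ Q.
So the root 0 does not force the formula.

No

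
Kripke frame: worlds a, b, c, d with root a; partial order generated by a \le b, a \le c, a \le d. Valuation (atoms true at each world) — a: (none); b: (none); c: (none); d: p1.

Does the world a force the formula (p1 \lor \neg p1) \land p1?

a \nVdash (p1 \lor \neg p1) \land p1 since a fails p1 \lor \neg p1.

No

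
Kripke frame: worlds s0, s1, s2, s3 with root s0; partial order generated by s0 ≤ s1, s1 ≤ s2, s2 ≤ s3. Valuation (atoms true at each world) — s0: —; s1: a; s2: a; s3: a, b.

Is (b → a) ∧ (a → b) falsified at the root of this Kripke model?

s0 ⊮ (b → a) ∧ (a → b) since s0 fails a → b.
So the root s0 does not force (b → a) ∧ (a → b); the model is a countermodel.

Yes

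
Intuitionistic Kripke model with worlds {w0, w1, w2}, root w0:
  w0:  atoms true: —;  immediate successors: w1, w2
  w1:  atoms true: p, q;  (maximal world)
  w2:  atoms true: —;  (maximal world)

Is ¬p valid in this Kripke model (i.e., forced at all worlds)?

No

Not every world: w0 ⊮ ¬p.
w0 ⊮ ¬p since w1 is accessible from w0 and w1 ⊩ p.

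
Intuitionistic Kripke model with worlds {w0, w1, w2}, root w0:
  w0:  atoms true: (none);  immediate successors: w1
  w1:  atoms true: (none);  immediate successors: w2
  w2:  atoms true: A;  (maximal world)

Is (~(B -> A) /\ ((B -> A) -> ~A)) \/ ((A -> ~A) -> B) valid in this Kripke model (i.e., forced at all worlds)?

w0 ||- (~(B -> A) /\ ((B -> A) -> ~A)) \/ ((A -> ~A) -> B) via the disjunct (A -> ~A) -> B.
Since the root w0 forces (~(B -> A) /\ ((B -> A) -> ~A)) \/ ((A -> ~A) -> B) and forcing is persistent (monotone upward), every world forces it.

Yes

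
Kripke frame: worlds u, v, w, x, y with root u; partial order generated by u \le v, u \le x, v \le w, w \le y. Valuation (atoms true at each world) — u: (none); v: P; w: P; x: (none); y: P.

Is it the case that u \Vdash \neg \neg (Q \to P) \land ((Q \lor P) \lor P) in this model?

No

u \nVdash \neg \neg (Q \to P) \land ((Q \lor P) \lor P) since u fails (Q \lor P) \lor P.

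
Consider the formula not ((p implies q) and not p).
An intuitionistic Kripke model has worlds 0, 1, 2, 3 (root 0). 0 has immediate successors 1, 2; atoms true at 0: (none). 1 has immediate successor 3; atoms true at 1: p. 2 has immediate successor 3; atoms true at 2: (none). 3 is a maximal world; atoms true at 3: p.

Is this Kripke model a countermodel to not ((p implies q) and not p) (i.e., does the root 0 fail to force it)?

0 forces not ((p implies q) and not p): no world accessible from 0 forces (p implies q) and not p.
So the root 0 forces not ((p implies q) and not p); the model is not a countermodel.

No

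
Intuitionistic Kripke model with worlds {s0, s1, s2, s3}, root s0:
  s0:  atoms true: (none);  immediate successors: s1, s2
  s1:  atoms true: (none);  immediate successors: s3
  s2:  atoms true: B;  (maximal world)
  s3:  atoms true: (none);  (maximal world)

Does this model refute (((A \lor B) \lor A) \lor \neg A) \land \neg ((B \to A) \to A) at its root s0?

Yes

s0 \nVdash (((A \lor B) \lor A) \lor \neg A) \land \neg ((B \to A) \to A) since s0 fails \neg ((B \to A) \to A).
So the root s0 does not force (((A \lor B) \lor A) \lor \neg A) \land \neg ((B \to A) \to A); the model is a countermodel.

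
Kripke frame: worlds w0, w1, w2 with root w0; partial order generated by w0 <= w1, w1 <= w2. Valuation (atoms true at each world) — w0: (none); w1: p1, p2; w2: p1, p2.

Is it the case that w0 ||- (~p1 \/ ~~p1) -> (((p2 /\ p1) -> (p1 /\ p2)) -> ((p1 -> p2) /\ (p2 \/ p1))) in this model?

w0 ||-/- (~p1 \/ ~~p1) -> (((p2 /\ p1) -> (p1 /\ p2)) -> ((p1 -> p2) /\ (p2 \/ p1))): already at w0 itself, w0 ||- ~p1 \/ ~~p1 but w0 ||-/- ((p2 /\ p1) -> (p1 /\ p2)) -> ((p1 -> p2) /\ (p2 \/ p1)).
w0 ||-/- ((p2 /\ p1) -> (p1 /\ p2)) -> ((p1 -> p2) /\ (p2 \/ p1)): already at w0 itself, w0 ||- (p2 /\ p1) -> (p1 /\ p2) but w0 ||-/- (p1 -> p2) /\ (p2 \/ p1).
w0 ||-/- (p1 -> p2) /\ (p2 \/ p1) since w0 fails p2 \/ p1.

No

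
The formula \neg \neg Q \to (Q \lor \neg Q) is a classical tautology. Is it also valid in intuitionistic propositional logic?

No

This is a variant of double-negation elimination (deriving excluded middle from double negation), which is not intuitionistically valid.
A Kripke countermodel: worlds a, b; order generated by a \le b; atoms true at each world — a:{}; b:{Q}.
a \nVdash \neg \neg Q \to (Q \lor \neg Q): already at a itself, a \Vdash \neg \neg Q but a \nVdash Q \lor \neg Q.
a \nVdash Q \lor \neg Q: neither disjunct is forced at a.
a lacks atom Q, so a \nVdash Q.
So the root a does not force the formula.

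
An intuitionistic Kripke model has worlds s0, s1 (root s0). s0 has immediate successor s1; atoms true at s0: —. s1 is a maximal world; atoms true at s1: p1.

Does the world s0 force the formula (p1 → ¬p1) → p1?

s0 ⊩ (p1 → ¬p1) → p1 vacuously: no world accessible from s0 forces the antecedent p1 → ¬p1.

Yes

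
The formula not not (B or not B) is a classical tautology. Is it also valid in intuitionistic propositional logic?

Yes

This is the double negation of excluded middle, which is intuitionistically derivable.
Assuming not (B or not B): from B we'd get B or not B, so not B; but then B or not B again — contradiction. Hence not not (B or not B).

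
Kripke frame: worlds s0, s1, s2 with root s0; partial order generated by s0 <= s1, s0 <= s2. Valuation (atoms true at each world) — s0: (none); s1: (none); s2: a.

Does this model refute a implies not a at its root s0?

s0 does not force a implies not a: at the accessible world s2, s2 forces a but s2 does not force not a.
s2 does not force not a since s2 is accessible from s2 and s2 forces a.
So the root s0 does not force a implies not a; the model is a countermodel.

Yes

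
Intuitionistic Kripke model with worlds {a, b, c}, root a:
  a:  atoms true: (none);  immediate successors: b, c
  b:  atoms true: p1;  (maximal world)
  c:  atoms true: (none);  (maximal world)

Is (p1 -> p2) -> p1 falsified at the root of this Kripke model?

Yes

a ||-/- (p1 -> p2) -> p1: at the accessible world c, c ||- p1 -> p2 but c ||-/- p1.
c lacks atom p1, so c ||-/- p1.
So the root a does not force (p1 -> p2) -> p1; the model is a countermodel.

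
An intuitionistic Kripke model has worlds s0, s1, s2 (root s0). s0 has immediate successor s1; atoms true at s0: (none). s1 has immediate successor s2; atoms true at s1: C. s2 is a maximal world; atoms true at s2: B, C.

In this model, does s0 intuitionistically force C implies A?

s0 does not force C implies A: at the accessible world s1, s1 forces C but s1 does not force A.
s1 lacks atom A, so s1 does not force A.

No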